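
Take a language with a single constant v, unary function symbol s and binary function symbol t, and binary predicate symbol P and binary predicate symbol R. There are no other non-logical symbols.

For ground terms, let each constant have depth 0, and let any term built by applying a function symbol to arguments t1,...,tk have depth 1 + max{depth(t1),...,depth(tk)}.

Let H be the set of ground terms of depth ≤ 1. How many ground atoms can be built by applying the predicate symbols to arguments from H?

18

First count ground terms of depth ≤ 1.
Write N_k for the number of ground terms of depth ≤ k. A term of depth ≤ k is either a constant or a function symbol applied to arguments of depth ≤ k−1, so N_k = 1 + N_{k-1} + N_{k-1}^2.
N_0 = 1
N_1 = 1 + 1 + 1^2 = 3
So |H| = 3.
For each predicate symbol, the number of ground atoms is |H| raised to its arity; summing:
  P: 3^2 = 9;  R: 3^2 = 9
Total ground atoms: 9 + 9 = 18.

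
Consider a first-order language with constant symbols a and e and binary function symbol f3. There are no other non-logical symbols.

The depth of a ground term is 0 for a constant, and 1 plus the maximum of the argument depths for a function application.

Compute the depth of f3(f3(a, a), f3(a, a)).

2

depth(f3(a, a)) = 1 + max(0, 0) = 1
depth(f3(f3(a, a), f3(a, a))) = 1 + max(1, 1) = 2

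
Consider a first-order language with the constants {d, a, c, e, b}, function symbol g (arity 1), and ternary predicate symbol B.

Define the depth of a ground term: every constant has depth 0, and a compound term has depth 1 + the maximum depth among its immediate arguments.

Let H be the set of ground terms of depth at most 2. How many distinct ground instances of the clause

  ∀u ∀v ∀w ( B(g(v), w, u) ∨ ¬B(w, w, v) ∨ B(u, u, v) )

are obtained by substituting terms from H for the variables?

3375

Ground terms of depth ≤ 2:
  Count level by level. With function symbols g/1, the terms of depth ≤ k are the 5 constants together with each function applied to depth-≤(k−1) tuples, so N_k = 5 + N_{k-1}.
  N_0 = 5
  N_1 = 5 + 5 = 10
  N_2 = 5 + 10 = 15
So there are 15 ground terms available for substitution.
Each of u, v, w ranges independently over the available ground terms, and distinct assignments produce distinct instances.
Number of ground instances = 15^3 = 3375.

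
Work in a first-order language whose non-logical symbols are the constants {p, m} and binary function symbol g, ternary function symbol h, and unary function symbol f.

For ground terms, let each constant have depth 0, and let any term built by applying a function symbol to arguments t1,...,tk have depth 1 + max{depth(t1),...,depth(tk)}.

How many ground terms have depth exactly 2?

4354

Let N_k = |{terms of depth ≤ k}|. Then N_0 = 2 and N_k = 2 + N_{k-1}^2 + N_{k-1}^3 + N_{k-1} for k ≥ 1 (one summand per function symbol, arity giving the exponent).
N_0 = 2
N_1 = 2 + 2^2 + 2^3 + 2 = 16
N_2 = 2 + 16^2 + 16^3 + 16 = 4370
Terms of depth exactly 2: N_2 − N_1 = 4370 − 16 = 4354.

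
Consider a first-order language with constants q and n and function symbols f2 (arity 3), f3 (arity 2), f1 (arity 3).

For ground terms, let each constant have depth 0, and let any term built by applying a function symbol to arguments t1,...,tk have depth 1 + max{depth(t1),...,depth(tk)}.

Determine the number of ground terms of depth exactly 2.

Count level by level. With function symbols f2/3, f3/2, f1/3, the terms of depth ≤ k are the 2 constants together with each function applied to depth-≤(k−1) tuples, so N_k = 2 + N_{k-1}^3 + N_{k-1}^2 + N_{k-1}^3.
N_0 = 2
N_1 = 2 + 2^3 + 2^2 + 2^3 = 22
N_2 = 2 + 22^3 + 22^2 + 22^3 = 21782
Terms of depth exactly 2: N_2 − N_1 = 21782 − 22 = 21760.

21760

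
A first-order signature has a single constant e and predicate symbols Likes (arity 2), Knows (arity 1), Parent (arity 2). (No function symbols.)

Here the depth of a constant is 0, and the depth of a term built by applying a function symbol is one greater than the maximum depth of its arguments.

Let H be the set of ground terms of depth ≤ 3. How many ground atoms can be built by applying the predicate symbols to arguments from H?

3

First count ground terms of depth ≤ 3.
With no function symbols every ground term is a constant, so there is exactly 1 ground term at every depth bound.
N_0 = 1
N_1 = 1
N_2 = 1
N_3 = 1
Explicitly: e.
So |H| = 1.
A ground atom is a predicate applied to a tuple of terms from H, so the count is the sum over predicates of |H|^arity:
  Likes: 1^2 = 1;  Knows: 1;  Parent: 1^2 = 1
Total ground atoms: 1 + 1 + 1 = 3.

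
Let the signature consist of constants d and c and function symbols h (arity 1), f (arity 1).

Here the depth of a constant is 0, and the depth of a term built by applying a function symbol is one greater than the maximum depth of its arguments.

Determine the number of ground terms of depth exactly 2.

8

If N_k denotes the number of depth-≤k ground terms, the 2 constants give N_0 = 2, and each function symbol of arity r contributes N_{k-1}^r new terms at level k: N_k = 2 + N_{k-1} + N_{k-1}.
N_0 = 2
N_1 = 2 + 2 + 2 = 6
N_2 = 2 + 6 + 6 = 14
Terms of depth exactly 2: N_2 − N_1 = 14 − 6 = 8.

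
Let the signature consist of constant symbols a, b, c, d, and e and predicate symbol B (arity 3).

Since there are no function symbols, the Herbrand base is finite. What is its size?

125

With no function symbols, the Herbrand universe is just the 5 constants.
Ground atoms per predicate: B: 5^3 = 125.
Herbrand base size = 125 = 125.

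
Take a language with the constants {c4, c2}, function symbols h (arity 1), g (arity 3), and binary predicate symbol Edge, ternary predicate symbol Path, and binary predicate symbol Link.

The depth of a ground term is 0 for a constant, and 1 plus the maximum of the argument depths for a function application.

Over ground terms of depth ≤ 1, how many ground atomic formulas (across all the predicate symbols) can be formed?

2016

First count ground terms of depth ≤ 1.
Let N_k = |{terms of depth ≤ k}|. Then N_0 = 2 and N_k = 2 + N_{k-1} + N_{k-1}^3 for k ≥ 1 (one summand per function symbol, arity giving the exponent).
N_0 = 2
N_1 = 2 + 2 + 2^3 = 12
So |H| = 12.
Ground atoms are formed by filling each argument slot of a predicate with a term from H, so an r-ary predicate gives |H|^r atoms:
  Edge: 12^2 = 144;  Path: 12^3 = 1728;  Link: 12^2 = 144
Total ground atoms: 144 + 1728 + 144 = 2016.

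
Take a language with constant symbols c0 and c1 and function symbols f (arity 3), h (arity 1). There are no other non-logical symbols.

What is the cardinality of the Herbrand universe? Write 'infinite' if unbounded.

infinite

The signature has at least one function symbol (f, arity 3) and at least one constant (c0).
Iterating f gives infinitely many distinct ground terms: c0, f(c0, c0, c0), f(f(c0, c0, c0), f(c0, c0, c0), f(c0, c0, c0)), ...
So the Herbrand universe is infinite.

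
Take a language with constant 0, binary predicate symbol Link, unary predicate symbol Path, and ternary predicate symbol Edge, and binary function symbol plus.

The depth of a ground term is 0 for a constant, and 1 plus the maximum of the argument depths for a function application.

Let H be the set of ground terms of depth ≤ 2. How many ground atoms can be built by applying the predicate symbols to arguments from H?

First count ground terms of depth ≤ 2.
Write N_k for the number of ground terms of depth ≤ k. A term of depth ≤ k is either a constant or a function symbol applied to arguments of depth ≤ k−1, so N_k = 1 + N_{k-1}^2.
N_0 = 1
N_1 = 1 + 1^2 = 2
N_2 = 1 + 2^2 = 5
Explicitly: 0, plus(0, 0), plus(0, plus(0, 0)), plus(plus(0, 0), 0), plus(plus(0, 0), plus(0, 0)).
So |H| = 5.
A ground atom is a predicate applied to a tuple of terms from H, so the count is the sum over predicates of |H|^arity:
  Link: 5^2 = 25;  Path: 5;  Edge: 5^3 = 125
Total ground atoms: 25 + 5 + 125 = 155.

155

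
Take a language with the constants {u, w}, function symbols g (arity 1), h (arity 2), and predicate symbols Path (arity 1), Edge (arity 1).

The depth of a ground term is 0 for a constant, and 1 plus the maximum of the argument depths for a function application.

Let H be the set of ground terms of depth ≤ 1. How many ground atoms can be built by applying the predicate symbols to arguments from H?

First count ground terms of depth ≤ 1.
Let N_k = |{terms of depth ≤ k}|. Then N_0 = 2 and N_k = 2 + N_{k-1} + N_{k-1}^2 for k ≥ 1 (one summand per function symbol, arity giving the exponent).
N_0 = 2
N_1 = 2 + 2 + 2^2 = 8
Explicitly: u, w, g(u), g(w), h(u, u), h(u, w), h(w, u), h(w, w).
So |H| = 8.
Each predicate of arity r yields |H|^r ground atoms (one per choice of an r-tuple from H):
  Path: 8;  Edge: 8
Total ground atoms: 8 + 8 = 16.

16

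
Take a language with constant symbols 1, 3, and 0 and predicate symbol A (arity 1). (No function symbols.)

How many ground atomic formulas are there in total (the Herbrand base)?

With no function symbols, the Herbrand universe is just the 3 constants.
Ground atoms per predicate: A: 3.
Herbrand base size = 3 = 3.

3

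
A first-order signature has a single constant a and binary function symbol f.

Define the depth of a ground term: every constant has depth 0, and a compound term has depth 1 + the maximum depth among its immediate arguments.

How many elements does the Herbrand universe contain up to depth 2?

5

Write N_k for the number of ground terms of depth ≤ k. A term of depth ≤ k is either a constant or a function symbol applied to arguments of depth ≤ k−1, so N_k = 1 + N_{k-1}^2.
N_0 = 1
N_1 = 1 + 1^2 = 2
N_2 = 1 + 2^2 = 5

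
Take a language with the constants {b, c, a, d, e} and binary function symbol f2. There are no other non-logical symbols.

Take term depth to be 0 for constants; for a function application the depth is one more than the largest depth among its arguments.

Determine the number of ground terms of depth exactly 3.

If N_k denotes the number of depth-≤k ground terms, the 5 constants give N_0 = 5, and each function symbol of arity r contributes N_{k-1}^r new terms at level k: N_k = 5 + N_{k-1}^2.
N_0 = 5
N_1 = 5 + 5^2 = 30
N_2 = 5 + 30^2 = 905
N_3 = 5 + 905^2 = 819030
Terms of depth exactly 3: N_3 − N_2 = 819030 − 905 = 818125.

818125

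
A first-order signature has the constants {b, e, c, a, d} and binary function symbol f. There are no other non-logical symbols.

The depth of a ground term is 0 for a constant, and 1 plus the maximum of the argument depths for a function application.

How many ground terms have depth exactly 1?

Count level by level. With function symbols f/2, the terms of depth ≤ k are the 5 constants together with each function applied to depth-≤(k−1) tuples, so N_k = 5 + N_{k-1}^2.
N_0 = 5
N_1 = 5 + 5^2 = 30
Terms of depth exactly 1: N_1 − N_0 = 30 − 5 = 25.

25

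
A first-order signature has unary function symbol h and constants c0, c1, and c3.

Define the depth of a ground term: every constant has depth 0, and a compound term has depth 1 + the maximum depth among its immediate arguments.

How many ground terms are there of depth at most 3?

If N_k denotes the number of depth-≤k ground terms, the 3 constants give N_0 = 3, and each function symbol of arity r contributes N_{k-1}^r new terms at level k: N_k = 3 + N_{k-1}.
N_0 = 3
N_1 = 3 + 3 = 6
N_2 = 3 + 6 = 9
N_3 = 3 + 9 = 12
Explicitly: c0, c1, c3, h(c0), h(c1), h(c3), h(h(c0)), h(h(c1)), h(h(c3)), h(h(h(c0))), h(h(h(c1))), h(h(h(c3))).

12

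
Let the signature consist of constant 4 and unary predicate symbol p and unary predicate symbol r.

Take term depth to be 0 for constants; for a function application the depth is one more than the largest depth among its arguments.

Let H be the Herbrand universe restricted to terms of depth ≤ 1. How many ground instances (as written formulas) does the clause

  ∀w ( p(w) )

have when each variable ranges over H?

Ground terms of depth ≤ 1:
  With no function symbols every ground term is a constant, so there is exactly 1 ground term at every depth bound.
  N_0 = 1
  N_1 = 1
  Explicitly: 4.
So there is exactly 1 ground term available for substitution.
The variable w ranges independently over the available ground terms, and distinct assignments produce distinct instances.
Number of ground instances = 1.

1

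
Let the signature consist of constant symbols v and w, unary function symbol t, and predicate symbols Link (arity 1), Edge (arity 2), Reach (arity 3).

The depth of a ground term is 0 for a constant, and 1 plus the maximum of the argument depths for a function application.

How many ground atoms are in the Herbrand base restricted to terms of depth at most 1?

First count ground terms of depth ≤ 1.
Count level by level. With function symbols t/1, the terms of depth ≤ k are the 2 constants together with each function applied to depth-≤(k−1) tuples, so N_k = 2 + N_{k-1}.
N_0 = 2
N_1 = 2 + 2 = 4
Explicitly: v, w, t(v), t(w).
So |H| = 4.
A ground atom is a predicate applied to a tuple of terms from H, so the count is the sum over predicates of |H|^arity:
  Link: 4;  Edge: 4^2 = 16;  Reach: 4^3 = 64
Total ground atoms: 4 + 16 + 64 = 84.

84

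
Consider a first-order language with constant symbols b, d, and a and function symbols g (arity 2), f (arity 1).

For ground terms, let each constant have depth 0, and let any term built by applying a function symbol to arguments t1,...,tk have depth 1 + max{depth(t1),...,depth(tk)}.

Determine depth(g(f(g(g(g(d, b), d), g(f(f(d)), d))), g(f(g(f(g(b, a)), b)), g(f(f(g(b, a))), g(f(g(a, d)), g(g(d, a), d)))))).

depth(g(d, b)) = 1 + max(0, 0) = 1
depth(g(g(d, b), d)) = 1 + max(1, 0) = 2
depth(f(d)) = 1 + depth(d) = 1 + 0 = 1
depth(f(f(d))) = 1 + depth(f(d)) = 1 + 1 = 2
depth(g(f(f(d)), d)) = 1 + max(2, 0) = 3
depth(g(g(g(d, b), d), g(f(f(d)), d))) = 1 + max(2, 3) = 4
depth(f(g(g(g(d, b), d), g(f(f(d)), d)))) = 1 + depth(g(g(g(d, b), d), g(f(f(d)), d))) = 1 + 4 = 5
depth(g(b, a)) = 1 + max(0, 0) = 1
depth(f(g(b, a))) = 1 + depth(g(b, a)) = 1 + 1 = 2
depth(g(f(g(b, a)), b)) = 1 + max(2, 0) = 3
depth(f(g(f(g(b, a)), b))) = 1 + depth(g(f(g(b, a)), b)) = 1 + 3 = 4
depth(f(f(g(b, a)))) = 1 + depth(f(g(b, a))) = 1 + 2 = 3
depth(g(a, d)) = 1 + max(0, 0) = 1
depth(f(g(a, d))) = 1 + depth(g(a, d)) = 1 + 1 = 2
depth(g(d, a)) = 1 + max(0, 0) = 1
depth(g(g(d, a), d)) = 1 + max(1, 0) = 2
depth(g(f(g(a, d)), g(g(d, a), d))) = 1 + max(2, 2) = 3
depth(g(f(f(g(b, a))), g(f(g(a, d)), g(g(d, a), d)))) = 1 + max(3, 3) = 4
depth(g(f(g(f(g(b, a)), b)), g(f(f(g(b, a))), g(f(g(a, d)), g(g(d, a), d))))) = 1 + max(4, 4) = 5
depth(g(f(g(g(g(d, b), d), g(f(f(d)), d))), g(f(g(f(g(b, a)), b)), g(f(f(g(b, a))), g(f(g(a, d)), g(g(d, a), d)))))) = 1 + max(5, 5) = 6

6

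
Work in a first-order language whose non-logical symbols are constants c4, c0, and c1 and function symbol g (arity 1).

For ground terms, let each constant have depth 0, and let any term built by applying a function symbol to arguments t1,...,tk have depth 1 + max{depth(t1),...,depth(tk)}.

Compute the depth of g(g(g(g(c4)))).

4

depth(g(c4)) = 1 + depth(c4) = 1 + 0 = 1
depth(g(g(c4))) = 1 + depth(g(c4)) = 1 + 1 = 2
depth(g(g(g(c4)))) = 1 + depth(g(g(c4))) = 1 + 2 = 3
depth(g(g(g(g(c4))))) = 1 + depth(g(g(g(c4)))) = 1 + 3 = 4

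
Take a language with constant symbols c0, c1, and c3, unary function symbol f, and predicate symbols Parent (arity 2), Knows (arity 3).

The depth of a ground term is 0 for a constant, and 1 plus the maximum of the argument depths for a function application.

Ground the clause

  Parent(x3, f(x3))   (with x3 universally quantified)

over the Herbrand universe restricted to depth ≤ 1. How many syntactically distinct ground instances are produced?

Ground terms of depth ≤ 1:
  Count level by level. With function symbols f/1, the terms of depth ≤ k are the 3 constants together with each function applied to depth-≤(k−1) tuples, so N_k = 3 + N_{k-1}.
  N_0 = 3
  N_1 = 3 + 3 = 6
So there are 6 ground terms available for substitution.
The clause has 1 distinct variable (x3), which appears in the body. In the free term algebra distinct substitutions yield syntactically distinct ground instances.
Number of ground instances = 6.

6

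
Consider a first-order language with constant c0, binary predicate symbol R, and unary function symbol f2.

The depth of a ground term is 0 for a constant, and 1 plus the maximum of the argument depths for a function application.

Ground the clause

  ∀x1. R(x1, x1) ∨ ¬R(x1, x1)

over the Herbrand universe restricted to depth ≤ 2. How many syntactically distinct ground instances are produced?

Ground terms of depth ≤ 2:
  If N_k denotes the number of depth-≤k ground terms, the 1 constant gives N_0 = 1, and each function symbol of arity r contributes N_{k-1}^r new terms at level k: N_k = 1 + N_{k-1}.
  N_0 = 1
  N_1 = 1 + 1 = 2
  N_2 = 1 + 2 = 3
  Explicitly: c0, f2(c0), f2(f2(c0)).
So there are 3 ground terms available for substitution.
The body mentions the single quantified variable x1; since ground terms form a free algebra, no two substitutions collapse to the same formula.
Number of ground instances = 3.

3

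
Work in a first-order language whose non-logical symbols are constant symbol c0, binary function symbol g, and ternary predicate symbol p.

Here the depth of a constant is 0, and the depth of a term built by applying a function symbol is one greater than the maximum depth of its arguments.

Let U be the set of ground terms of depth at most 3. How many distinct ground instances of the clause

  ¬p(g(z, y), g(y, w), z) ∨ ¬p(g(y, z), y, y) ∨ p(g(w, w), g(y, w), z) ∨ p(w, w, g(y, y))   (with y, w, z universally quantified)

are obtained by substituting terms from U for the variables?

Ground terms of depth ≤ 3:
  Write N_k for the number of ground terms of depth ≤ k. A term of depth ≤ k is either a constant or a function symbol applied to arguments of depth ≤ k−1, so N_k = 1 + N_{k-1}^2.
  N_0 = 1
  N_1 = 1 + 1^2 = 2
  N_2 = 1 + 2^2 = 5
  N_3 = 1 + 5^2 = 26
So there are 26 ground terms available for substitution.
Each of y, w, z ranges independently over the available ground terms, and distinct assignments produce distinct instances.
Number of ground instances = 26^3 = 17576.

17576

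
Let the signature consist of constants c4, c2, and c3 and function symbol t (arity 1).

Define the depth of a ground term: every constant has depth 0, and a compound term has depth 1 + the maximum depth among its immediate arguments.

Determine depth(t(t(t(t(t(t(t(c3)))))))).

depth(t(c3)) = 1 + depth(c3) = 1 + 0 = 1
depth(t(t(c3))) = 1 + depth(t(c3)) = 1 + 1 = 2
depth(t(t(t(c3)))) = 1 + depth(t(t(c3))) = 1 + 2 = 3
depth(t(t(t(t(c3))))) = 1 + depth(t(t(t(c3)))) = 1 + 3 = 4
depth(t(t(t(t(t(c3)))))) = 1 + depth(t(t(t(t(c3))))) = 1 + 4 = 5
depth(t(t(t(t(t(t(c3))))))) = 1 + depth(t(t(t(t(t(c3)))))) = 1 + 5 = 6
depth(t(t(t(t(t(t(t(c3)))))))) = 1 + depth(t(t(t(t(t(t(c3))))))) = 1 + 6 = 7

7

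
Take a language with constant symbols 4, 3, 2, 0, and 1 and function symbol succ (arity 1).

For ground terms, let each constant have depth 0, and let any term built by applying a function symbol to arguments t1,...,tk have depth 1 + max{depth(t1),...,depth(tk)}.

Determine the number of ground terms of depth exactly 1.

5

Count level by level. With function symbols succ/1, the terms of depth ≤ k are the 5 constants together with each function applied to depth-≤(k−1) tuples, so N_k = 5 + N_{k-1}.
N_0 = 5
N_1 = 5 + 5 = 10
Terms of depth exactly 1: N_1 − N_0 = 10 − 5 = 5.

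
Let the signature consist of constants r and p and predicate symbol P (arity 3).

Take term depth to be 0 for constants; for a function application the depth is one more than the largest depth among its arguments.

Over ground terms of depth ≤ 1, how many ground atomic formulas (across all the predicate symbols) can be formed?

8

First count ground terms of depth ≤ 1.
With no function symbols every ground term is a constant, so there are exactly 2 ground terms at every depth bound.
N_0 = 2
N_1 = 2
Explicitly: r, p.
So |H| = 2.
Each predicate of arity r yields |H|^r ground atoms (one per choice of an r-tuple from H):
  P: 2^3 = 8
Total ground atoms: 8.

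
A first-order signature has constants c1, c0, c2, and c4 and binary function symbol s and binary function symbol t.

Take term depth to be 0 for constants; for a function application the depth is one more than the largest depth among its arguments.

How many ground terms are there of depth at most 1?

If N_k denotes the number of depth-≤k ground terms, the 4 constants give N_0 = 4, and each function symbol of arity r contributes N_{k-1}^r new terms at level k: N_k = 4 + N_{k-1}^2 + N_{k-1}^2.
N_0 = 4
N_1 = 4 + 4^2 + 4^2 = 36

36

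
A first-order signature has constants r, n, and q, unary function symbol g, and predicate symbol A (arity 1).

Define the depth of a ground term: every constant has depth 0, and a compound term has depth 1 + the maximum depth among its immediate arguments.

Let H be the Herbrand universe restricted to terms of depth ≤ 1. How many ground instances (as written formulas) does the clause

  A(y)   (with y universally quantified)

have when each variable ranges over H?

6

Ground terms of depth ≤ 1:
  Count level by level. With function symbols g/1, the terms of depth ≤ k are the 3 constants together with each function applied to depth-≤(k−1) tuples, so N_k = 3 + N_{k-1}.
  N_0 = 3
  N_1 = 3 + 3 = 6
  Explicitly: r, n, q, g(r), g(n), g(q).
So there are 6 ground terms available for substitution.
The clause has 1 distinct variable (y), which appears in the body. In the free term algebra distinct substitutions yield syntactically distinct ground instances.
Number of ground instances = 6.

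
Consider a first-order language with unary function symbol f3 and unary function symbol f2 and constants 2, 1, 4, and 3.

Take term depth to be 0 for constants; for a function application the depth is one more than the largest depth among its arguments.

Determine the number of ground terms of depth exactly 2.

Let N_k = |{terms of depth ≤ k}|. Then N_0 = 4 and N_k = 4 + N_{k-1} + N_{k-1} for k ≥ 1 (one summand per function symbol, arity giving the exponent).
N_0 = 4
N_1 = 4 + 4 + 4 = 12
N_2 = 4 + 12 + 12 = 28
Terms of depth exactly 2: N_2 − N_1 = 28 − 12 = 16.

16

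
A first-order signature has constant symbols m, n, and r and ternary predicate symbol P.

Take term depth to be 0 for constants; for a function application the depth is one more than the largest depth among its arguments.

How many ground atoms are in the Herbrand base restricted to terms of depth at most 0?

First count ground terms of depth ≤ 0.
With no function symbols every ground term is a constant, so there are exactly 3 ground terms at every depth bound.
N_0 = 3
Explicitly: m, n, r.
So |H| = 3.
A ground atom is a predicate applied to a tuple of terms from H, so the count is the sum over predicates of |H|^arity:
  P: 3^3 = 27
Total ground atoms: 27.

27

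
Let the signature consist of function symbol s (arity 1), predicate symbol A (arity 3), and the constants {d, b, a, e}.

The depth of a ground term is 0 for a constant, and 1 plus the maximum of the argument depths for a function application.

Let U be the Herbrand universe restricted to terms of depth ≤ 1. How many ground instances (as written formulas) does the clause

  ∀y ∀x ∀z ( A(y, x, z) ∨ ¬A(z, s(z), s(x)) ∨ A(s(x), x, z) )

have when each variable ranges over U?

Ground terms of depth ≤ 1:
  Write N_k for the number of ground terms of depth ≤ k. A term of depth ≤ k is either a constant or a function symbol applied to arguments of depth ≤ k−1, so N_k = 4 + N_{k-1}.
  N_0 = 4
  N_1 = 4 + 4 = 8
  Explicitly: d, b, a, e, s(d), s(b), s(a), s(e).
So there are 8 ground terms available for substitution.
The body mentions every one of the 3 quantified variables; since ground terms form a free algebra, no two substitutions collapse to the same formula.
Number of ground instances = 8^3 = 512.

512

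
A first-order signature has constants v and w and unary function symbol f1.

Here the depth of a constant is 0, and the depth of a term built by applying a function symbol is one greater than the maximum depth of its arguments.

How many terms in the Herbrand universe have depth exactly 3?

2

Let N_k = |{terms of depth ≤ k}|. Then N_0 = 2 and N_k = 2 + N_{k-1} for k ≥ 1 (one summand per function symbol, arity giving the exponent).
N_0 = 2
N_1 = 2 + 2 = 4
N_2 = 2 + 4 = 6
N_3 = 2 + 6 = 8
Terms of depth exactly 3: N_3 − N_2 = 8 − 6 = 2.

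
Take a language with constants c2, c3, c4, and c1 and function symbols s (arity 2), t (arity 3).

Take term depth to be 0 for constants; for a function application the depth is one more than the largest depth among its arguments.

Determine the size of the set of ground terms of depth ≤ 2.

Count level by level. With function symbols s/2, t/3, the terms of depth ≤ k are the 4 constants together with each function applied to depth-≤(k−1) tuples, so N_k = 4 + N_{k-1}^2 + N_{k-1}^3.
N_0 = 4
N_1 = 4 + 4^2 + 4^3 = 84
N_2 = 4 + 84^2 + 84^3 = 599764

599764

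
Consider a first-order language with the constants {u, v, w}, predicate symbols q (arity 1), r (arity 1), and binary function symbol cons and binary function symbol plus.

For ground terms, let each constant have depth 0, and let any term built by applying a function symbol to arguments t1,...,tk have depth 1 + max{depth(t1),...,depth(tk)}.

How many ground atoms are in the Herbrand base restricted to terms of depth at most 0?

6

First count ground terms of depth ≤ 0.
Count level by level. With function symbols cons/2, plus/2, the terms of depth ≤ k are the 3 constants together with each function applied to depth-≤(k−1) tuples, so N_k = 3 + N_{k-1}^2 + N_{k-1}^2.
N_0 = 3
Explicitly: u, v, w.
So |H| = 3.
Each predicate of arity r yields |H|^r ground atoms (one per choice of an r-tuple from H):
  q: 3;  r: 3
Total ground atoms: 3 + 3 = 6.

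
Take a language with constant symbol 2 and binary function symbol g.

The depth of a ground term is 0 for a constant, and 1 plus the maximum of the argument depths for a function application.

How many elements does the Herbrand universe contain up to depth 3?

26

Write N_k for the number of ground terms of depth ≤ k. A term of depth ≤ k is either a constant or a function symbol applied to arguments of depth ≤ k−1, so N_k = 1 + N_{k-1}^2.
N_0 = 1
N_1 = 1 + 1^2 = 2
N_2 = 1 + 2^2 = 5
N_3 = 1 + 5^2 = 26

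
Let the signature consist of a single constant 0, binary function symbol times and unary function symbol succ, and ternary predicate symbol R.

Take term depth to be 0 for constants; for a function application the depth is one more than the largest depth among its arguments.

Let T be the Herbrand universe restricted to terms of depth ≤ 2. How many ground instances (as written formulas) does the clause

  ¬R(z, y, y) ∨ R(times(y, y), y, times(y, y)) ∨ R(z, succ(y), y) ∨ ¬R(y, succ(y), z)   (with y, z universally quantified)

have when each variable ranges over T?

Ground terms of depth ≤ 2:
  Count level by level. With function symbols times/2, succ/1, the terms of depth ≤ k are the 1 constant together with each function applied to depth-≤(k−1) tuples, so N_k = 1 + N_{k-1}^2 + N_{k-1}.
  N_0 = 1
  N_1 = 1 + 1^2 + 1 = 3
  N_2 = 1 + 3^2 + 3 = 13
So there are 13 ground terms available for substitution.
The body mentions every one of the 2 quantified variables; since ground terms form a free algebra, no two substitutions collapse to the same formula.
Number of ground instances = 13^2 = 169.

169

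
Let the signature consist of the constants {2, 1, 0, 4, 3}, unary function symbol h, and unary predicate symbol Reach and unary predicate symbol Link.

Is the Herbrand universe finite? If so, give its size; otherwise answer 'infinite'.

The signature has at least one function symbol (h, arity 1) and at least one constant (2).
Iterating h gives infinitely many distinct ground terms: 2, h(2), h(h(2)), ...
So the Herbrand universe is infinite.

infinite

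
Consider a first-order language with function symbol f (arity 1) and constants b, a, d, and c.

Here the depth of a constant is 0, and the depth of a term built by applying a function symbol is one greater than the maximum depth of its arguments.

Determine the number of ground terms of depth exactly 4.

Count level by level. With function symbols f/1, the terms of depth ≤ k are the 4 constants together with each function applied to depth-≤(k−1) tuples, so N_k = 4 + N_{k-1}.
N_0 = 4
N_1 = 4 + 4 = 8
N_2 = 4 + 8 = 12
N_3 = 4 + 12 = 16
N_4 = 4 + 16 = 20
Terms of depth exactly 4: N_4 − N_3 = 20 − 16 = 4.

4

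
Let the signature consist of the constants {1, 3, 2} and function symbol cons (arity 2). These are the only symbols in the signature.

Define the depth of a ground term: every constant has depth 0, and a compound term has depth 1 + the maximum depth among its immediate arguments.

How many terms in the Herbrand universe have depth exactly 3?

21465

Let N_k = |{terms of depth ≤ k}|. Then N_0 = 3 and N_k = 3 + N_{k-1}^2 for k ≥ 1 (one summand per function symbol, arity giving the exponent).
N_0 = 3
N_1 = 3 + 3^2 = 12
N_2 = 3 + 12^2 = 147
N_3 = 3 + 147^2 = 21612
Terms of depth exactly 3: N_3 − N_2 = 21612 − 147 = 21465.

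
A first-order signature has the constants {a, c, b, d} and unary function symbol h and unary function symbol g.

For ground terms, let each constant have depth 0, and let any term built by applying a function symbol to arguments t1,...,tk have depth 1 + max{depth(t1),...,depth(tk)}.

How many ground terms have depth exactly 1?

8

Let N_k count ground terms of depth at most k. Each non-constant term of depth ≤ k is some function symbol applied to depth-≤(k−1) arguments, giving N_k = 4 + N_{k-1} + N_{k-1}.
N_0 = 4
N_1 = 4 + 4 + 4 = 12
Terms of depth exactly 1: N_1 − N_0 = 12 − 4 = 8.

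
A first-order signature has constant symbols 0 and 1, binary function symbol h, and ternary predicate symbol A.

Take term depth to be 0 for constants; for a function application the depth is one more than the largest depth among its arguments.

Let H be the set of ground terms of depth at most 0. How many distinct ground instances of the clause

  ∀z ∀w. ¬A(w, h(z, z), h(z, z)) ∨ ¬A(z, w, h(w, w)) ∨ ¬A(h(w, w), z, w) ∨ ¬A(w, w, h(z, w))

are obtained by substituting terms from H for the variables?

4

Ground terms of depth ≤ 0:
  Count level by level. With function symbols h/2, the terms of depth ≤ k are the 2 constants together with each function applied to depth-≤(k−1) tuples, so N_k = 2 + N_{k-1}^2.
  N_0 = 2
So there are 2 ground terms available for substitution.
The clause has 2 distinct variables (z, w), each appearing in the body. In the free term algebra distinct substitutions yield syntactically distinct ground instances.
Number of ground instances = 2^2 = 4.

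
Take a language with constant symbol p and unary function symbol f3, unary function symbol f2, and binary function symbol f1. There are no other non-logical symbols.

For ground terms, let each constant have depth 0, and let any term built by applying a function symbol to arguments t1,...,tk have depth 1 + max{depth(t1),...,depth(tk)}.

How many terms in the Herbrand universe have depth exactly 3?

Let N_k count ground terms of depth at most k. Each non-constant term of depth ≤ k is some function symbol applied to depth-≤(k−1) arguments, giving N_k = 1 + N_{k-1} + N_{k-1} + N_{k-1}^2.
N_0 = 1
N_1 = 1 + 1 + 1 + 1^2 = 4
N_2 = 1 + 4 + 4 + 4^2 = 25
N_3 = 1 + 25 + 25 + 25^2 = 676
Terms of depth exactly 3: N_3 − N_2 = 676 − 25 = 651.

651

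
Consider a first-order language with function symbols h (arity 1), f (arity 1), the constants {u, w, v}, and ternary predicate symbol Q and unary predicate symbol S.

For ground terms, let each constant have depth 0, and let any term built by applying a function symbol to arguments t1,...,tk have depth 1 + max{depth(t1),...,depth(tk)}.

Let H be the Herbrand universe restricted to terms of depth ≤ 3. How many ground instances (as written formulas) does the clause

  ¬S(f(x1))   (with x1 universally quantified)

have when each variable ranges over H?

45

Ground terms of depth ≤ 3:
  Count level by level. With function symbols h/1, f/1, the terms of depth ≤ k are the 3 constants together with each function applied to depth-≤(k−1) tuples, so N_k = 3 + N_{k-1} + N_{k-1}.
  N_0 = 3
  N_1 = 3 + 3 + 3 = 9
  N_2 = 3 + 9 + 9 = 21
  N_3 = 3 + 21 + 21 = 45
So there are 45 ground terms available for substitution.
The clause has 1 distinct variable (x1), which appears in the body. In the free term algebra distinct substitutions yield syntactically distinct ground instances.
Number of ground instances = 45.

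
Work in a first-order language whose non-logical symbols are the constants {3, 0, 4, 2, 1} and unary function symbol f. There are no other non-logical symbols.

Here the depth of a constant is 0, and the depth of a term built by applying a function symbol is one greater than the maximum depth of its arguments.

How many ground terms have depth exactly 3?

Let N_k = |{terms of depth ≤ k}|. Then N_0 = 5 and N_k = 5 + N_{k-1} for k ≥ 1 (one summand per function symbol, arity giving the exponent).
N_0 = 5
N_1 = 5 + 5 = 10
N_2 = 5 + 10 = 15
N_3 = 5 + 15 = 20
Terms of depth exactly 3: N_3 − N_2 = 20 − 15 = 5.

5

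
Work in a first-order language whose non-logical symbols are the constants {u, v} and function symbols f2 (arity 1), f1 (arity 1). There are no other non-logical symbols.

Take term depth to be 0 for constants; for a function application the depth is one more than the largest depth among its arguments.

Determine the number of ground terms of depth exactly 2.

Write N_k for the number of ground terms of depth ≤ k. A term of depth ≤ k is either a constant or a function symbol applied to arguments of depth ≤ k−1, so N_k = 2 + N_{k-1} + N_{k-1}.
N_0 = 2
N_1 = 2 + 2 + 2 = 6
N_2 = 2 + 6 + 6 = 14
Terms of depth exactly 2: N_2 − N_1 = 14 − 6 = 8.

8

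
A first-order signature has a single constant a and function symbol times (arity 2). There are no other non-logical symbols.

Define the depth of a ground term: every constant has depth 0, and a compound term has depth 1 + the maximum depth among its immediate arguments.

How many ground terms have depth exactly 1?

1

Let N_k count ground terms of depth at most k. Each non-constant term of depth ≤ k is some function symbol applied to depth-≤(k−1) arguments, giving N_k = 1 + N_{k-1}^2.
N_0 = 1
N_1 = 1 + 1^2 = 2
Terms of depth exactly 1: N_1 − N_0 = 2 − 1 = 1.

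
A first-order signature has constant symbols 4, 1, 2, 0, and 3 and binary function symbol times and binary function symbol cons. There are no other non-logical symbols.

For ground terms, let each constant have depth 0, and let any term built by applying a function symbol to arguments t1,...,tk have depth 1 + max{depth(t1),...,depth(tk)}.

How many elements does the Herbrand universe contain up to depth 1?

Let N_k count ground terms of depth at most k. Each non-constant term of depth ≤ k is some function symbol applied to depth-≤(k−1) arguments, giving N_k = 5 + N_{k-1}^2 + N_{k-1}^2.
N_0 = 5
N_1 = 5 + 5^2 + 5^2 = 55

55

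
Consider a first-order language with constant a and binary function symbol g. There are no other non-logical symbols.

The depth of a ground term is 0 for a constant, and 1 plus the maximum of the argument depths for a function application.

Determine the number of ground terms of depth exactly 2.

3

If N_k denotes the number of depth-≤k ground terms, the 1 constant gives N_0 = 1, and each function symbol of arity r contributes N_{k-1}^r new terms at level k: N_k = 1 + N_{k-1}^2.
N_0 = 1
N_1 = 1 + 1^2 = 2
N_2 = 1 + 2^2 = 5
Terms of depth exactly 2: N_2 − N_1 = 5 − 2 = 3.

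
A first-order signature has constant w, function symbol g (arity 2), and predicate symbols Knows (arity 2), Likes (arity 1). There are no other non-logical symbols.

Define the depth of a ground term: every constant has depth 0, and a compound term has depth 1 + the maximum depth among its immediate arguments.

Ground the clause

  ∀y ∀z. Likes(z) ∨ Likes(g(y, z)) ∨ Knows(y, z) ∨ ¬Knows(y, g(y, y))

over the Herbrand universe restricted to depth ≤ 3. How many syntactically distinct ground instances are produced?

Ground terms of depth ≤ 3:
  Let N_k count ground terms of depth at most k. Each non-constant term of depth ≤ k is some function symbol applied to depth-≤(k−1) arguments, giving N_k = 1 + N_{k-1}^2.
  N_0 = 1
  N_1 = 1 + 1^2 = 2
  N_2 = 1 + 2^2 = 5
  N_3 = 1 + 5^2 = 26
So there are 26 ground terms available for substitution.
There are 2 variables to instantiate (y, z), each occurring in at least one literal, so different choices give different ground instances.
Number of ground instances = 26^2 = 676.

676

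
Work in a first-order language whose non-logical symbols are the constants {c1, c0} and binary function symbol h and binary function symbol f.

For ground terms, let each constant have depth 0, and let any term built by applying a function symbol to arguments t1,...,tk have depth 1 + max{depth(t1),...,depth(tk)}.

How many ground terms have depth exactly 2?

Let N_k count ground terms of depth at most k. Each non-constant term of depth ≤ k is some function symbol applied to depth-≤(k−1) arguments, giving N_k = 2 + N_{k-1}^2 + N_{k-1}^2.
N_0 = 2
N_1 = 2 + 2^2 + 2^2 = 10
N_2 = 2 + 10^2 + 10^2 = 202
Terms of depth exactly 2: N_2 − N_1 = 202 − 10 = 192.

192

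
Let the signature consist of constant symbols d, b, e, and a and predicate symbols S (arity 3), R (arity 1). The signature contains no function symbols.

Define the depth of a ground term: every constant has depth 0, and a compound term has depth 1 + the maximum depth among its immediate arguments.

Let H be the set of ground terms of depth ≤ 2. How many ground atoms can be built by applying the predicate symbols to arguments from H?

First count ground terms of depth ≤ 2.
With no function symbols every ground term is a constant, so there are exactly 4 ground terms at every depth bound.
N_0 = 4
N_1 = 4
N_2 = 4
Explicitly: d, b, e, a.
So |H| = 4.
For each predicate symbol, the number of ground atoms is |H| raised to its arity; summing:
  S: 4^3 = 64;  R: 4
Total ground atoms: 64 + 4 = 68.

68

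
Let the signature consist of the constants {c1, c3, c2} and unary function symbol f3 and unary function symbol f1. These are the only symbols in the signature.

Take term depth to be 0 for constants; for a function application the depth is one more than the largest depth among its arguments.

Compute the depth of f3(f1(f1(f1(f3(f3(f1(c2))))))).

7

depth(f1(c2)) = 1 + depth(c2) = 1 + 0 = 1
depth(f3(f1(c2))) = 1 + depth(f1(c2)) = 1 + 1 = 2
depth(f3(f3(f1(c2)))) = 1 + depth(f3(f1(c2))) = 1 + 2 = 3
depth(f1(f3(f3(f1(c2))))) = 1 + depth(f3(f3(f1(c2)))) = 1 + 3 = 4
depth(f1(f1(f3(f3(f1(c2)))))) = 1 + depth(f1(f3(f3(f1(c2))))) = 1 + 4 = 5
depth(f1(f1(f1(f3(f3(f1(c2))))))) = 1 + depth(f1(f1(f3(f3(f1(c2)))))) = 1 + 5 = 6
depth(f3(f1(f1(f1(f3(f3(f1(c2)))))))) = 1 + depth(f1(f1(f1(f3(f3(f1(c2))))))) = 1 + 6 = 7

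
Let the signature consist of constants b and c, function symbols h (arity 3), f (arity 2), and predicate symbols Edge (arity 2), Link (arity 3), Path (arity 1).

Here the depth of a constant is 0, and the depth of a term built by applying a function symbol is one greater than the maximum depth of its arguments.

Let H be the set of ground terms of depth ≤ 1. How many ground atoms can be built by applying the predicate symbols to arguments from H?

First count ground terms of depth ≤ 1.
Let N_k count ground terms of depth at most k. Each non-constant term of depth ≤ k is some function symbol applied to depth-≤(k−1) arguments, giving N_k = 2 + N_{k-1}^3 + N_{k-1}^2.
N_0 = 2
N_1 = 2 + 2^3 + 2^2 = 14
So |H| = 14.
Each predicate of arity r yields |H|^r ground atoms (one per choice of an r-tuple from H):
  Edge: 14^2 = 196;  Link: 14^3 = 2744;  Path: 14
Total ground atoms: 196 + 2744 + 14 = 2954.

2954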